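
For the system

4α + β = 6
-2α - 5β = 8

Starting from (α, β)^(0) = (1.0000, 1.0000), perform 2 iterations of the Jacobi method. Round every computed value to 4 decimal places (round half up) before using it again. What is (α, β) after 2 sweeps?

Iteration 1:
  α = (6 - (1)·1.0000) / (4) = 1.2500
  β = (8 - (-2)·1.0000) / (-5) = -2.0000
Iteration 2:
  α = (6 - (1)·-2.0000) / (4) = 2.0000
  β = (8 - (-2)·1.2500) / (-5) = -2.1000

(2.0000, -2.1000)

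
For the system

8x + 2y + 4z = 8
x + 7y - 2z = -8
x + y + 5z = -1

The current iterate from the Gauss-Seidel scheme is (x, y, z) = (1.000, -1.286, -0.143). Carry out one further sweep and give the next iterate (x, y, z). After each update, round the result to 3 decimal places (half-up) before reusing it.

(1.393, -1.383, -0.202)

One sweep:
  x = (8 - (2)·-1.286 - (4)·-0.143) / (8) = 1.393
  y = (-8 - (1)·1.393 - (-2)·-0.143) / (7) = -1.383
  z = (-1 - (1)·1.393 - (1)·-1.383) / (5) = -0.202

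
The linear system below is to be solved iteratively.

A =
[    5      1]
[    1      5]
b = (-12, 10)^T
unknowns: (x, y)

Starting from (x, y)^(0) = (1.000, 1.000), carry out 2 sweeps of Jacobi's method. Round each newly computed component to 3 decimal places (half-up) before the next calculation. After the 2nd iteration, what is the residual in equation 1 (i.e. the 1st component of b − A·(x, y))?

Iteration 1:
  x = (-12 - (1)·1.000) / (5) = -2.600
  y = (10 - (1)·1.000) / (5) = 1.800
Iteration 2:
  x = (-12 - (1)·1.800) / (5) = -2.760
  y = (10 - (1)·-2.600) / (5) = 2.520
Residual b − A·x = (-0.720, 0.160)

-0.720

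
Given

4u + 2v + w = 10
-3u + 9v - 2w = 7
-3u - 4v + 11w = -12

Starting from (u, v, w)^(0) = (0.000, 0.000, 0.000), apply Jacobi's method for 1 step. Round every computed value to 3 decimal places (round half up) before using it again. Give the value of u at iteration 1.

2.500

Iteration 1:
  u = (10 - (2)·0.000 - (1)·0.000) / (4) = 2.500
  v = (7 - (-3)·0.000 - (-2)·0.000) / (9) = 0.778
  w = (-12 - (-3)·0.000 - (-4)·0.000) / (11) = -1.091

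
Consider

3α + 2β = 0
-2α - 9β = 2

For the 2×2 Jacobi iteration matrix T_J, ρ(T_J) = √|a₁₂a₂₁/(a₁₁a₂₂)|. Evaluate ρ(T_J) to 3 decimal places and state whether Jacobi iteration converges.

0.385

a₁₂a₂₁/(a₁₁a₂₂) = (2)·(-2) / ((3)·(-9)) = 0.148148
ρ = √|0.148148| = √0.148148 = 0.385
ρ < 1, so Jacobi converges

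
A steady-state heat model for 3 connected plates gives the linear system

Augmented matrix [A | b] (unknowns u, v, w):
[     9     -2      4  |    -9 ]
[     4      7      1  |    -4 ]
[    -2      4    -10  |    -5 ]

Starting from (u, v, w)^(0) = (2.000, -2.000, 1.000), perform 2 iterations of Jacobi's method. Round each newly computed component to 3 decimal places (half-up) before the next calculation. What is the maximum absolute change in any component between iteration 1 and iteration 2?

2.465

Iteration 1:
  u = (-9 - (-2)·-2.000 - (4)·1.000) / (9) = -1.889
  v = (-4 - (4)·2.000 - (1)·1.000) / (7) = -1.857
  w = (-5 - (-2)·2.000 - (4)·-2.000) / (-10) = -0.700
Iteration 2:
  u = (-9 - (-2)·-1.857 - (4)·-0.700) / (9) = -1.102
  v = (-4 - (4)·-1.889 - (1)·-0.700) / (7) = 0.608
  w = (-5 - (-2)·-1.889 - (4)·-1.857) / (-10) = 0.135
Change: (0.787, 2.465, 0.835) → max |·| = 2.465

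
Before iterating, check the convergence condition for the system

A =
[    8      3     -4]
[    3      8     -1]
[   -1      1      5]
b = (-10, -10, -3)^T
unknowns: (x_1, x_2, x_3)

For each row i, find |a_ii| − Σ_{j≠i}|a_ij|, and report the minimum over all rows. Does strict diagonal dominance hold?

row 1: |8| − (3+4) = 1
row 2: |8| − (3+1) = 4
row 3: |5| − (1+1) = 3
minimum over rows = 1 → strictly diagonally dominant (convergence guaranteed)

1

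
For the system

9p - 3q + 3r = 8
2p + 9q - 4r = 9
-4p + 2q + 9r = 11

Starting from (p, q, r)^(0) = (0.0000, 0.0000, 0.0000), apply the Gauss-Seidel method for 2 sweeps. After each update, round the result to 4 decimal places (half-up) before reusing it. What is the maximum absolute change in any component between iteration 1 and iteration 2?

0.6867

Iteration 1:
  p = (8 - (-3)·0.0000 - (3)·0.0000) / (9) = 0.8889
  q = (9 - (2)·0.8889 - (-4)·0.0000) / (9) = 0.8025
  r = (11 - (-4)·0.8889 - (2)·0.8025) / (9) = 1.4390
Iteration 2:
  p = (8 - (-3)·0.8025 - (3)·1.4390) / (9) = 0.6767
  q = (9 - (2)·0.6767 - (-4)·1.4390) / (9) = 1.4892
  r = (11 - (-4)·0.6767 - (2)·1.4892) / (9) = 1.1920
Change: (-0.2122, 0.6867, -0.2470) → max |·| = 0.6867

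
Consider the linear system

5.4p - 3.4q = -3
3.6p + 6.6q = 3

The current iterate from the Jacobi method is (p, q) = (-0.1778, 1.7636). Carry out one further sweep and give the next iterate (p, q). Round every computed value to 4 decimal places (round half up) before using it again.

One sweep:
  p = (-3 - (-3.4)·1.7636) / (5.4) = 0.5549
  q = (3 - (3.6)·-0.1778) / (6.6) = 0.5515

(0.5549, 0.5515)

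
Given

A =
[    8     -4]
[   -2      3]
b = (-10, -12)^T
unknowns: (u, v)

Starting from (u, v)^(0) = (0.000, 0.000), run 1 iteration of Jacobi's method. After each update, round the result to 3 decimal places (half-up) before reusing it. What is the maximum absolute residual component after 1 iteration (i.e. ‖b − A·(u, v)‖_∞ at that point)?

16.000

Iteration 1:
  u = (-10 - (-4)·0.000) / (8) = -1.250
  v = (-12 - (-2)·0.000) / (3) = -4.000
Residual b − A·x = (-16.000, -2.500); ∞-norm = 16.000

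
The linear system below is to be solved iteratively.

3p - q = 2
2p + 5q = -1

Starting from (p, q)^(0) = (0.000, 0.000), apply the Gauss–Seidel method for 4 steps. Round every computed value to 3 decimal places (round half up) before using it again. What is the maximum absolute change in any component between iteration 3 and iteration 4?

0.003

Iteration 1:
  p = (2 - (-1)·0.000) / (3) = 0.667
  q = (-1 - (2)·0.667) / (5) = -0.467
Iteration 2:
  p = (2 - (-1)·-0.467) / (3) = 0.511
  q = (-1 - (2)·0.511) / (5) = -0.404
Iteration 3:
  p = (2 - (-1)·-0.404) / (3) = 0.532
  q = (-1 - (2)·0.532) / (5) = -0.413
Iteration 4:
  p = (2 - (-1)·-0.413) / (3) = 0.529
  q = (-1 - (2)·0.529) / (5) = -0.412
Change: (-0.003, 0.001) → max |·| = 0.003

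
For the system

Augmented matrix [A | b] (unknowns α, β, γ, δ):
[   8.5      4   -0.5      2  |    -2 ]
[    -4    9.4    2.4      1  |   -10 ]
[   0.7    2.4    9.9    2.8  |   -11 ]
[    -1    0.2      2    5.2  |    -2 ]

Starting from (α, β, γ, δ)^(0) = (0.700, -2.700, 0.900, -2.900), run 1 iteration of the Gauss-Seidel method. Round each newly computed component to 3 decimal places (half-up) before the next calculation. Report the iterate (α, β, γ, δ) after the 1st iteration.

(1.771, -0.231, -0.360, 0.103)

Iteration 1:
  α = (-2 - (4)·-2.700 - (-0.5)·0.900 - (2)·-2.900) / (8.5) = 1.771
  β = (-10 - (-4)·1.771 - (2.4)·0.900 - (1)·-2.900) / (9.4) = -0.231
  γ = (-11 - (0.7)·1.771 - (2.4)·-0.231 - (2.8)·-2.900) / (9.9) = -0.360
  δ = (-2 - (-1)·1.771 - (0.2)·-0.231 - (2)·-0.360) / (5.2) = 0.103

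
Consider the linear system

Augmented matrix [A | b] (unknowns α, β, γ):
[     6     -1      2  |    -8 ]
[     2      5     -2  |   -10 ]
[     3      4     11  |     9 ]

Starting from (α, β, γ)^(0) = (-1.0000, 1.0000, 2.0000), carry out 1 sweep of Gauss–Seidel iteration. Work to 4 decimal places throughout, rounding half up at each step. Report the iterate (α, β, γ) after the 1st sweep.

(-1.8333, -0.4667, 1.4879)

Iteration 1:
  α = (-8 - (-1)·1.0000 - (2)·2.0000) / (6) = -1.8333
  β = (-10 - (2)·-1.8333 - (-2)·2.0000) / (5) = -0.4667
  γ = (9 - (3)·-1.8333 - (4)·-0.4667) / (11) = 1.4879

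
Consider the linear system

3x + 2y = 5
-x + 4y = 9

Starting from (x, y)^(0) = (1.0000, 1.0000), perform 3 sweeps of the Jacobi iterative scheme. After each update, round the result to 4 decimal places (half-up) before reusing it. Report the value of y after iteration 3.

Iteration 1:
  x = (5 - (2)·1.0000) / (3) = 1.0000
  y = (9 - (-1)·1.0000) / (4) = 2.5000
Iteration 2:
  x = (5 - (2)·2.5000) / (3) = 0.0000
  y = (9 - (-1)·1.0000) / (4) = 2.5000
Iteration 3:
  x = (5 - (2)·2.5000) / (3) = 0.0000
  y = (9 - (-1)·0.0000) / (4) = 2.2500

2.2500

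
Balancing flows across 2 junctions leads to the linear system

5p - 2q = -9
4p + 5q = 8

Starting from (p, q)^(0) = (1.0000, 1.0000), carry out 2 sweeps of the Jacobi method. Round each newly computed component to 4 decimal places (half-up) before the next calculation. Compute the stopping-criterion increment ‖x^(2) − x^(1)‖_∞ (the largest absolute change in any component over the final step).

1.9200

Iteration 1:
  p = (-9 - (-2)·1.0000) / (5) = -1.4000
  q = (8 - (4)·1.0000) / (5) = 0.8000
Iteration 2:
  p = (-9 - (-2)·0.8000) / (5) = -1.4800
  q = (8 - (4)·-1.4000) / (5) = 2.7200
Change: (-0.0800, 1.9200) → max |·| = 1.9200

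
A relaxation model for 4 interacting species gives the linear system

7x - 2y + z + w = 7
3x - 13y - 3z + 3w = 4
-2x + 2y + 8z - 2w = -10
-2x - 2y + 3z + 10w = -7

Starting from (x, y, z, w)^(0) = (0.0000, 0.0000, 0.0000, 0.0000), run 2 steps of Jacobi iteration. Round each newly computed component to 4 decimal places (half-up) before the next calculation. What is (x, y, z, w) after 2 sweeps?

(1.1907, 0.0500, -1.0981, -0.1865)

Iteration 1:
  x = (7 - (-2)·0.0000 - (1)·0.0000 - (1)·0.0000) / (7) = 1.0000
  y = (4 - (3)·0.0000 - (-3)·0.0000 - (3)·0.0000) / (-13) = -0.3077
  z = (-10 - (-2)·0.0000 - (2)·0.0000 - (-2)·0.0000) / (8) = -1.2500
  w = (-7 - (-2)·0.0000 - (-2)·0.0000 - (3)·0.0000) / (10) = -0.7000
Iteration 2:
  x = (7 - (-2)·-0.3077 - (1)·-1.2500 - (1)·-0.7000) / (7) = 1.1907
  y = (4 - (3)·1.0000 - (-3)·-1.2500 - (3)·-0.7000) / (-13) = 0.0500
  z = (-10 - (-2)·1.0000 - (2)·-0.3077 - (-2)·-0.7000) / (8) = -1.0981
  w = (-7 - (-2)·1.0000 - (-2)·-0.3077 - (3)·-1.2500) / (10) = -0.1865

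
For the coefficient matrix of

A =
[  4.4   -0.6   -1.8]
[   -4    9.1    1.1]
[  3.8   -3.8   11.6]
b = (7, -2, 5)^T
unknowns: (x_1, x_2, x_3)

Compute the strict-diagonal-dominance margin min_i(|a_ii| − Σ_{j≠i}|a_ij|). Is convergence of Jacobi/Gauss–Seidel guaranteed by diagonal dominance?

row 1: |4.4| − (0.6+1.8) = 2
row 2: |9.1| − (4+1.1) = 4
row 3: |11.6| − (3.8+3.8) = 4
minimum over rows = 2 → strictly diagonally dominant (convergence guaranteed)

2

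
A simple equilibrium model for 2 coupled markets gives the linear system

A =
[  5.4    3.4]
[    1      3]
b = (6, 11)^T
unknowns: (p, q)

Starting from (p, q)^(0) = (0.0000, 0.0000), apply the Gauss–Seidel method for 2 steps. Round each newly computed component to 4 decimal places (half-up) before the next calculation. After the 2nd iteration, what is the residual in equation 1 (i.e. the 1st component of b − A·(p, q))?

-2.3523

Iteration 1:
  p = (6 - (3.4)·0.0000) / (5.4) = 1.1111
  q = (11 - (1)·1.1111) / (3) = 3.2963
Iteration 2:
  p = (6 - (3.4)·3.2963) / (5.4) = -0.9643
  q = (11 - (1)·-0.9643) / (3) = 3.9881
Residual b − A·x = (-2.3523, 0.0000)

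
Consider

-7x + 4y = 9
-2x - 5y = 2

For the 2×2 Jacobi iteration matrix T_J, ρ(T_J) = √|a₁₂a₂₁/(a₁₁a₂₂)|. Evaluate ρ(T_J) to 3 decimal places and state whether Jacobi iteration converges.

0.478

a₁₂a₂₁/(a₁₁a₂₂) = (4)·(-2) / ((-7)·(-5)) = -0.228571
ρ = √|-0.228571| = √0.228571 = 0.478
ρ < 1, so Jacobi converges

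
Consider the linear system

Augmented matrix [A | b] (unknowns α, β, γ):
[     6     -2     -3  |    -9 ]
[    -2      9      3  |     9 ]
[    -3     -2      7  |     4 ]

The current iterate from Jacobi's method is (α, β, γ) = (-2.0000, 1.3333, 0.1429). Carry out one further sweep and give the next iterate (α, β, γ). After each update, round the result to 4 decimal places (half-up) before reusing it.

(-0.9841, 0.5079, 0.0952)

One sweep:
  α = (-9 - (-2)·1.3333 - (-3)·0.1429) / (6) = -0.9841
  β = (9 - (-2)·-2.0000 - (3)·0.1429) / (9) = 0.5079
  γ = (4 - (-3)·-2.0000 - (-2)·1.3333) / (7) = 0.0952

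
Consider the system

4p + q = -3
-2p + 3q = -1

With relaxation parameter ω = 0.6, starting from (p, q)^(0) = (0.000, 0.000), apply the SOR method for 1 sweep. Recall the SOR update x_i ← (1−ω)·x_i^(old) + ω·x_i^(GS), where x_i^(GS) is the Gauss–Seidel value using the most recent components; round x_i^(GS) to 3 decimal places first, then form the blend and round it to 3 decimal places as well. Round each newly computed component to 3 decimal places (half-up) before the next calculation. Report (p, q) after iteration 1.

(-0.450, -0.380)

Iteration 1:
  p: GS value = (-3 - (1)·0.000) / (4) = -0.750;  p ← (1−ω)·0.000 + ω·-0.750 = -0.450
  q: GS value = (-1 - (-2)·-0.450) / (3) = -0.633;  q ← (1−ω)·0.000 + ω·-0.633 = -0.380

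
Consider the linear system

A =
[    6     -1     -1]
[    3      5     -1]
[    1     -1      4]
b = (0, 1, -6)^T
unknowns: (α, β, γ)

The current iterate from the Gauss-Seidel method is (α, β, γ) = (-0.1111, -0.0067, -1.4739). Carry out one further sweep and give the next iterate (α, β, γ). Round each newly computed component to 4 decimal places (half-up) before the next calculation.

One sweep:
  α = (0 - (-1)·-0.0067 - (-1)·-1.4739) / (6) = -0.2468
  β = (1 - (3)·-0.2468 - (-1)·-1.4739) / (5) = 0.0533
  γ = (-6 - (1)·-0.2468 - (-1)·0.0533) / (4) = -1.4250

(-0.2468, 0.0533, -1.4250)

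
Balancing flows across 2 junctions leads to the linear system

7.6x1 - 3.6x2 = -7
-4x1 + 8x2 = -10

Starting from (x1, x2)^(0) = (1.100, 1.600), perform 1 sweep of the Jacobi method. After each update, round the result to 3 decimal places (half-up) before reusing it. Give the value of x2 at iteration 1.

Iteration 1:
  x1 = (-7 - (-3.6)·1.600) / (7.6) = -0.163
  x2 = (-10 - (-4)·1.100) / (8) = -0.700

-0.700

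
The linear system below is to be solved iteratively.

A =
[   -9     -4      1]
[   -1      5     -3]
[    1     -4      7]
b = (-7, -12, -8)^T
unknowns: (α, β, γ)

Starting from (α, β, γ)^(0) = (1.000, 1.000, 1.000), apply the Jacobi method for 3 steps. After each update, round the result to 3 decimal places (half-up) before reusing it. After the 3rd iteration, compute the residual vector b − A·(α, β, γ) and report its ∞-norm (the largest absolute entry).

2.954

Iteration 1:
  α = (-7 - (-4)·1.000 - (1)·1.000) / (-9) = 0.444
  β = (-12 - (-1)·1.000 - (-3)·1.000) / (5) = -1.600
  γ = (-8 - (1)·1.000 - (-4)·1.000) / (7) = -0.714
Iteration 2:
  α = (-7 - (-4)·-1.600 - (1)·-0.714) / (-9) = 1.410
  β = (-12 - (-1)·0.444 - (-3)·-0.714) / (5) = -2.740
  γ = (-8 - (1)·0.444 - (-4)·-1.600) / (7) = -2.121
Iteration 3:
  α = (-7 - (-4)·-2.740 - (1)·-2.121) / (-9) = 1.760
  β = (-12 - (-1)·1.410 - (-3)·-2.121) / (5) = -3.391
  γ = (-8 - (1)·1.410 - (-4)·-2.740) / (7) = -2.910
Residual b − A·x = (-1.814, -2.015, -2.954); ∞-norm = 2.954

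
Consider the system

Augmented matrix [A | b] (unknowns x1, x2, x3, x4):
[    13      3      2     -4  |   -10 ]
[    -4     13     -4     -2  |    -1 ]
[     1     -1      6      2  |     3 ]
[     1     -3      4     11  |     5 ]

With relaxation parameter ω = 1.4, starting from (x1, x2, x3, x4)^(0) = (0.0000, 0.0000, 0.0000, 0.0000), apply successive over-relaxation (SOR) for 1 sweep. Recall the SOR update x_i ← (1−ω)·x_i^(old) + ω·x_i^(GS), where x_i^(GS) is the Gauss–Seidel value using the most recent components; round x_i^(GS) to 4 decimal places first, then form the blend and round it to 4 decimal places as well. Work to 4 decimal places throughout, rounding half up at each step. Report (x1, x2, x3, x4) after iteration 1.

Iteration 1:
  x1: GS value = (-10 - (3)·0.0000 - (2)·0.0000 - (-4)·0.0000) / (13) = -0.7692;  x1 ← (1−ω)·0.0000 + ω·-0.7692 = -1.0769
  x2: GS value = (-1 - (-4)·-1.0769 - (-4)·0.0000 - (-2)·0.0000) / (13) = -0.4083;  x2 ← (1−ω)·0.0000 + ω·-0.4083 = -0.5716
  x3: GS value = (3 - (1)·-1.0769 - (-1)·-0.5716 - (2)·0.0000) / (6) = 0.5842;  x3 ← (1−ω)·0.0000 + ω·0.5842 = 0.8179
  x4: GS value = (5 - (1)·-1.0769 - (-3)·-0.5716 - (4)·0.8179) / (11) = 0.0991;  x4 ← (1−ω)·0.0000 + ω·0.0991 = 0.1387

(-1.0769, -0.5716, 0.8179, 0.1387)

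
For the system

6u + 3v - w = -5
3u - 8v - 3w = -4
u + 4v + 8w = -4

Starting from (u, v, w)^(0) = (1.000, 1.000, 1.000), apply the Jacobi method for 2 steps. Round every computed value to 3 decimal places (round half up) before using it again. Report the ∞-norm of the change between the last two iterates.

Iteration 1:
  u = (-5 - (3)·1.000 - (-1)·1.000) / (6) = -1.167
  v = (-4 - (3)·1.000 - (-3)·1.000) / (-8) = 0.500
  w = (-4 - (1)·1.000 - (4)·1.000) / (8) = -1.125
Iteration 2:
  u = (-5 - (3)·0.500 - (-1)·-1.125) / (6) = -1.271
  v = (-4 - (3)·-1.167 - (-3)·-1.125) / (-8) = 0.484
  w = (-4 - (1)·-1.167 - (4)·0.500) / (8) = -0.604
Change: (-0.104, -0.016, 0.521) → max |·| = 0.521

0.521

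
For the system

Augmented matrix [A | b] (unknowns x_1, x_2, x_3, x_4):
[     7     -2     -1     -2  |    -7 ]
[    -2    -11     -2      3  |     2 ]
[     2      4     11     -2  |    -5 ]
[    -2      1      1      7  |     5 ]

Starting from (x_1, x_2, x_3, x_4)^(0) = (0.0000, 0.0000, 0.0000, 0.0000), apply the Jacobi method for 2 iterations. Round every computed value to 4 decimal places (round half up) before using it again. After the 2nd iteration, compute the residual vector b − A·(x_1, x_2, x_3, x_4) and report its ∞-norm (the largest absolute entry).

2.4013

Iteration 1:
  x_1 = (-7 - (-2)·0.0000 - (-1)·0.0000 - (-2)·0.0000) / (7) = -1.0000
  x_2 = (2 - (-2)·0.0000 - (-2)·0.0000 - (3)·0.0000) / (-11) = -0.1818
  x_3 = (-5 - (2)·0.0000 - (4)·0.0000 - (-2)·0.0000) / (11) = -0.4545
  x_4 = (5 - (-2)·0.0000 - (1)·0.0000 - (1)·0.0000) / (7) = 0.7143
Iteration 2:
  x_1 = (-7 - (-2)·-0.1818 - (-1)·-0.4545 - (-2)·0.7143) / (7) = -0.9128
  x_2 = (2 - (-2)·-1.0000 - (-2)·-0.4545 - (3)·0.7143) / (-11) = 0.2774
  x_3 = (-5 - (2)·-1.0000 - (4)·-0.1818 - (-2)·0.7143) / (11) = -0.0767
  x_4 = (5 - (-2)·-1.0000 - (1)·-0.1818 - (1)·-0.4545) / (7) = 0.5195
Residual b − A·x = (0.9067, 1.5139, -2.4013, -0.6628); ∞-norm = 2.4013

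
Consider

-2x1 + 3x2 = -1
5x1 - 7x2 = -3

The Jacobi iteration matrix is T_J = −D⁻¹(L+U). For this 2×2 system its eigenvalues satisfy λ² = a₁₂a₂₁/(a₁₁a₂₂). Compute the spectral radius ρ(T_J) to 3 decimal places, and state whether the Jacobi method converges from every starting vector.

1.035

a₁₂a₂₁/(a₁₁a₂₂) = (3)·(5) / ((-2)·(-7)) = 1.071429
ρ = √|1.071429| = √1.071429 = 1.035
ρ > 1, so Jacobi diverges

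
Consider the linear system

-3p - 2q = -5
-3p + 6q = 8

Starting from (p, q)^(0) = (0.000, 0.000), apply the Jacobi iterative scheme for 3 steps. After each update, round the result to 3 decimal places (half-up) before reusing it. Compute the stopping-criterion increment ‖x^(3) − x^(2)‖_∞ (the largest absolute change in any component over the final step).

0.556

Iteration 1:
  p = (-5 - (-2)·0.000) / (-3) = 1.667
  q = (8 - (-3)·0.000) / (6) = 1.333
Iteration 2:
  p = (-5 - (-2)·1.333) / (-3) = 0.778
  q = (8 - (-3)·1.667) / (6) = 2.167
Iteration 3:
  p = (-5 - (-2)·2.167) / (-3) = 0.222
  q = (8 - (-3)·0.778) / (6) = 1.722
Change: (-0.556, -0.445) → max |·| = 0.556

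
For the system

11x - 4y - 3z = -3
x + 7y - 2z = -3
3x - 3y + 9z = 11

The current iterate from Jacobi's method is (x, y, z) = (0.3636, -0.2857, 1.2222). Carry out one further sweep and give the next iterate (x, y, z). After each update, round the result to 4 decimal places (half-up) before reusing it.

(-0.0433, -0.1313, 1.0058)

One sweep:
  x = (-3 - (-4)·-0.2857 - (-3)·1.2222) / (11) = -0.0433
  y = (-3 - (1)·0.3636 - (-2)·1.2222) / (7) = -0.1313
  z = (11 - (3)·0.3636 - (-3)·-0.2857) / (9) = 1.0058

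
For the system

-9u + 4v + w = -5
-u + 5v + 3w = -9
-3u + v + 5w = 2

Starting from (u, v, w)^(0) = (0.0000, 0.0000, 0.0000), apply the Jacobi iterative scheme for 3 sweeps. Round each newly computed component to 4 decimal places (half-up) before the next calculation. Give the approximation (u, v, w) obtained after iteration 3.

Iteration 1:
  u = (-5 - (4)·0.0000 - (1)·0.0000) / (-9) = 0.5556
  v = (-9 - (-1)·0.0000 - (3)·0.0000) / (5) = -1.8000
  w = (2 - (-3)·0.0000 - (1)·0.0000) / (5) = 0.4000
Iteration 2:
  u = (-5 - (4)·-1.8000 - (1)·0.4000) / (-9) = -0.2000
  v = (-9 - (-1)·0.5556 - (3)·0.4000) / (5) = -1.9289
  w = (2 - (-3)·0.5556 - (1)·-1.8000) / (5) = 1.0934
Iteration 3:
  u = (-5 - (4)·-1.9289 - (1)·1.0934) / (-9) = -0.1802
  v = (-9 - (-1)·-0.2000 - (3)·1.0934) / (5) = -2.4960
  w = (2 - (-3)·-0.2000 - (1)·-1.9289) / (5) = 0.6658

(-0.1802, -2.4960, 0.6658)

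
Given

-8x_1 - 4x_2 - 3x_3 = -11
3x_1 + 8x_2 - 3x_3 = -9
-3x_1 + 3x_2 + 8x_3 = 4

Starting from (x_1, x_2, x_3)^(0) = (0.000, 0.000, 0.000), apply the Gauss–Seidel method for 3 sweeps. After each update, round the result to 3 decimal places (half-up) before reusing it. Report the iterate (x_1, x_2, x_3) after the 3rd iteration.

(1.363, -1.070, 1.412)

Iteration 1:
  x_1 = (-11 - (-4)·0.000 - (-3)·0.000) / (-8) = 1.375
  x_2 = (-9 - (3)·1.375 - (-3)·0.000) / (8) = -1.641
  x_3 = (4 - (-3)·1.375 - (3)·-1.641) / (8) = 1.631
Iteration 2:
  x_1 = (-11 - (-4)·-1.641 - (-3)·1.631) / (-8) = 1.584
  x_2 = (-9 - (3)·1.584 - (-3)·1.631) / (8) = -1.107
  x_3 = (4 - (-3)·1.584 - (3)·-1.107) / (8) = 1.509
Iteration 3:
  x_1 = (-11 - (-4)·-1.107 - (-3)·1.509) / (-8) = 1.363
  x_2 = (-9 - (3)·1.363 - (-3)·1.509) / (8) = -1.070
  x_3 = (4 - (-3)·1.363 - (3)·-1.070) / (8) = 1.412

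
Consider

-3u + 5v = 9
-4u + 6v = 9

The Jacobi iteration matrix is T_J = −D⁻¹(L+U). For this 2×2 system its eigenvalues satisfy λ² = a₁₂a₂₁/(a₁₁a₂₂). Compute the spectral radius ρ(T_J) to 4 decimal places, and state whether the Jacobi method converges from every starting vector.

1.0541

a₁₂a₂₁/(a₁₁a₂₂) = (5)·(-4) / ((-3)·(6)) = 1.111111
ρ = √|1.111111| = √1.111111 = 1.0541
ρ > 1, so Jacobi diverges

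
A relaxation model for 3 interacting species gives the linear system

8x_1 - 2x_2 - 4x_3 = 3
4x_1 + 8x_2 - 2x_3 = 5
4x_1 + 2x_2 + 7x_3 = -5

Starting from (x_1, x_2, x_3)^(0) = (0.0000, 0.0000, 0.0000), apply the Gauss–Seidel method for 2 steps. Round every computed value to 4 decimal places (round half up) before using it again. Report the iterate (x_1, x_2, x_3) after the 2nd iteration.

(-0.0424, 0.3828, -0.7994)

Iteration 1:
  x_1 = (3 - (-2)·0.0000 - (-4)·0.0000) / (8) = 0.3750
  x_2 = (5 - (4)·0.3750 - (-2)·0.0000) / (8) = 0.4375
  x_3 = (-5 - (4)·0.3750 - (2)·0.4375) / (7) = -1.0536
Iteration 2:
  x_1 = (3 - (-2)·0.4375 - (-4)·-1.0536) / (8) = -0.0424
  x_2 = (5 - (4)·-0.0424 - (-2)·-1.0536) / (8) = 0.3828
  x_3 = (-5 - (4)·-0.0424 - (2)·0.3828) / (7) = -0.7994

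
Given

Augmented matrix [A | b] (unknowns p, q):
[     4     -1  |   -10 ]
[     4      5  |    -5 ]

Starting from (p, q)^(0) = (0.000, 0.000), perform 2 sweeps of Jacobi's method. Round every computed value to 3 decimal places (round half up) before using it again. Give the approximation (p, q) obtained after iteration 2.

(-2.750, 1.000)

Iteration 1:
  p = (-10 - (-1)·0.000) / (4) = -2.500
  q = (-5 - (4)·0.000) / (5) = -1.000
Iteration 2:
  p = (-10 - (-1)·-1.000) / (4) = -2.750
  q = (-5 - (4)·-2.500) / (5) = 1.000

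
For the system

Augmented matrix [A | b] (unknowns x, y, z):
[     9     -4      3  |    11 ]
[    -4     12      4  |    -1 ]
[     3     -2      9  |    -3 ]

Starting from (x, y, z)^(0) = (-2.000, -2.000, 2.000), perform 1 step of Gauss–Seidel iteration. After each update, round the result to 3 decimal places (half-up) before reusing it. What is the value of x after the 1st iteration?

-0.333

Iteration 1:
  x = (11 - (-4)·-2.000 - (3)·2.000) / (9) = -0.333
  y = (-1 - (-4)·-0.333 - (4)·2.000) / (12) = -0.861
  z = (-3 - (3)·-0.333 - (-2)·-0.861) / (9) = -0.414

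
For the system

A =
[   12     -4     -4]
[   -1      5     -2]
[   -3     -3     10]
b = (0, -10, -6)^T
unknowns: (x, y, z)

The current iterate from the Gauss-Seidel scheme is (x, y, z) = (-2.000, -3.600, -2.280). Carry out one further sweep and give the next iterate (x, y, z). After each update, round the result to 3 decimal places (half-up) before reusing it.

(-1.960, -3.304, -2.179)

One sweep:
  x = (0 - (-4)·-3.600 - (-4)·-2.280) / (12) = -1.960
  y = (-10 - (-1)·-1.960 - (-2)·-2.280) / (5) = -3.304
  z = (-6 - (-3)·-1.960 - (-3)·-3.304) / (10) = -2.179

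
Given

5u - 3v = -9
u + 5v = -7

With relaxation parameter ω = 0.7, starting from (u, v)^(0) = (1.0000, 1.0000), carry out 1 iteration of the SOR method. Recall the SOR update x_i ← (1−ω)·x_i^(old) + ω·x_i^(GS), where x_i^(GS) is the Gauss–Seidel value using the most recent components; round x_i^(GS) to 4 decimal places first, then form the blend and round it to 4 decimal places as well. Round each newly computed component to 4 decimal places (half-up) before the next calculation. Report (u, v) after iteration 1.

Iteration 1:
  u: GS value = (-9 - (-3)·1.0000) / (5) = -1.2000;  u ← (1−ω)·1.0000 + ω·-1.2000 = -0.5400
  v: GS value = (-7 - (1)·-0.5400) / (5) = -1.2920;  v ← (1−ω)·1.0000 + ω·-1.2920 = -0.6044

(-0.5400, -0.6044)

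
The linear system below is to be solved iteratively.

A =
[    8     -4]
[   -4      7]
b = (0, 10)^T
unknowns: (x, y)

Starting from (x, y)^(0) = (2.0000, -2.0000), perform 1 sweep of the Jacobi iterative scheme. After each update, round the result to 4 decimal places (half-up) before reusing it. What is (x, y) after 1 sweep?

(-1.0000, 2.5714)

Iteration 1:
  x = (0 - (-4)·-2.0000) / (8) = -1.0000
  y = (10 - (-4)·2.0000) / (7) = 2.5714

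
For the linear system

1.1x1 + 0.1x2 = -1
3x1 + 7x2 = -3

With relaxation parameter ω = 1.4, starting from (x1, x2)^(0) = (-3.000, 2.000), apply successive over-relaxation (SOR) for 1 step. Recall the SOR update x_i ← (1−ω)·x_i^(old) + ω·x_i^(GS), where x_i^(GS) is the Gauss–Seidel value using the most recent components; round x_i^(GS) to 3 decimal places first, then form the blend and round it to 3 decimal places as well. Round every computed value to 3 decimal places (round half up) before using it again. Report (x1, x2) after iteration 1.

(-0.327, -1.203)

Iteration 1:
  x1: GS value = (-1 - (0.1)·2.000) / (1.1) = -1.091;  x1 ← (1−ω)·-3.000 + ω·-1.091 = -0.327
  x2: GS value = (-3 - (3)·-0.327) / (7) = -0.288;  x2 ← (1−ω)·2.000 + ω·-0.288 = -1.203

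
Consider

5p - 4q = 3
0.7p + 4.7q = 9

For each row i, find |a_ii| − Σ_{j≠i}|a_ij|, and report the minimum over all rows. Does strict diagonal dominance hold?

1

row 1: |5| − (4) = 1
row 2: |4.7| − (0.7) = 4
minimum over rows = 1 → strictly diagonally dominant (convergence guaranteed)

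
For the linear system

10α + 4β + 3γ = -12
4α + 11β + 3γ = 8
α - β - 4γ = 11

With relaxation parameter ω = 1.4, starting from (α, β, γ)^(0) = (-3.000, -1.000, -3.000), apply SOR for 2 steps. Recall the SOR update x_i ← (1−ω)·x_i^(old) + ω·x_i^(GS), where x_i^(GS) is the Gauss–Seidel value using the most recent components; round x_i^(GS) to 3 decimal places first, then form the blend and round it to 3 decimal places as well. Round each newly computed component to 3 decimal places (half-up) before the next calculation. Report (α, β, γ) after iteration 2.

Iteration 1:
  α: GS value = (-12 - (4)·-1.000 - (3)·-3.000) / (10) = 0.100;  α ← (1−ω)·-3.000 + ω·0.100 = 1.340
  β: GS value = (8 - (4)·1.340 - (3)·-3.000) / (11) = 1.058;  β ← (1−ω)·-1.000 + ω·1.058 = 1.881
  γ: GS value = (11 - (1)·1.340 - (-1)·1.881) / (-4) = -2.885;  γ ← (1−ω)·-3.000 + ω·-2.885 = -2.839
Iteration 2:
  α: GS value = (-12 - (4)·1.881 - (3)·-2.839) / (10) = -1.101;  α ← (1−ω)·1.340 + ω·-1.101 = -2.077
  β: GS value = (8 - (4)·-2.077 - (3)·-2.839) / (11) = 2.257;  β ← (1−ω)·1.881 + ω·2.257 = 2.407
  γ: GS value = (11 - (1)·-2.077 - (-1)·2.407) / (-4) = -3.871;  γ ← (1−ω)·-2.839 + ω·-3.871 = -4.284

(-2.077, 2.407, -4.284)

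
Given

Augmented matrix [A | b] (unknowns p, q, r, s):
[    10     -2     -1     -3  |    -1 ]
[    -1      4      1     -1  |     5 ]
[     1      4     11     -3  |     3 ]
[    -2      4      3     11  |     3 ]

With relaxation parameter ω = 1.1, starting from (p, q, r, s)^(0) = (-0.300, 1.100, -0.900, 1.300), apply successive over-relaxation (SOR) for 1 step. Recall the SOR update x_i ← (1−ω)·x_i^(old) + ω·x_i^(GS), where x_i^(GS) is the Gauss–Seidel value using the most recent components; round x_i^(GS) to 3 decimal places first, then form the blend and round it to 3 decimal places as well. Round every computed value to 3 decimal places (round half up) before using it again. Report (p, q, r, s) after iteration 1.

Iteration 1:
  p: GS value = (-1 - (-2)·1.100 - (-1)·-0.900 - (-3)·1.300) / (10) = 0.420;  p ← (1−ω)·-0.300 + ω·0.420 = 0.492
  q: GS value = (5 - (-1)·0.492 - (1)·-0.900 - (-1)·1.300) / (4) = 1.923;  q ← (1−ω)·1.100 + ω·1.923 = 2.005
  r: GS value = (3 - (1)·0.492 - (4)·2.005 - (-3)·1.300) / (11) = -0.147;  r ← (1−ω)·-0.900 + ω·-0.147 = -0.072
  s: GS value = (3 - (-2)·0.492 - (4)·2.005 - (3)·-0.072) / (11) = -0.347;  s ← (1−ω)·1.300 + ω·-0.347 = -0.512

(0.492, 2.005, -0.072, -0.512)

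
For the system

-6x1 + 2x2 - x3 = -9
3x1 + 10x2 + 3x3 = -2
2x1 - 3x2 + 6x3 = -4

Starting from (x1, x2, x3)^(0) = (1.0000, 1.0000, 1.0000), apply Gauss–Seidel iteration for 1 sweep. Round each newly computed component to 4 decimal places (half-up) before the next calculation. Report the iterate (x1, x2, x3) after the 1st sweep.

Iteration 1:
  x1 = (-9 - (2)·1.0000 - (-1)·1.0000) / (-6) = 1.6667
  x2 = (-2 - (3)·1.6667 - (3)·1.0000) / (10) = -1.0000
  x3 = (-4 - (2)·1.6667 - (-3)·-1.0000) / (6) = -1.7222

(1.6667, -1.0000, -1.7222)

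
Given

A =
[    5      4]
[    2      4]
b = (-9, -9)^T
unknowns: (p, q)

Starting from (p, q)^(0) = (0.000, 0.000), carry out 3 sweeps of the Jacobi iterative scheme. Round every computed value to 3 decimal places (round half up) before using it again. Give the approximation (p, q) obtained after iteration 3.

Iteration 1:
  p = (-9 - (4)·0.000) / (5) = -1.800
  q = (-9 - (2)·0.000) / (4) = -2.250
Iteration 2:
  p = (-9 - (4)·-2.250) / (5) = 0.000
  q = (-9 - (2)·-1.800) / (4) = -1.350
Iteration 3:
  p = (-9 - (4)·-1.350) / (5) = -0.720
  q = (-9 - (2)·0.000) / (4) = -2.250

(-0.720, -2.250)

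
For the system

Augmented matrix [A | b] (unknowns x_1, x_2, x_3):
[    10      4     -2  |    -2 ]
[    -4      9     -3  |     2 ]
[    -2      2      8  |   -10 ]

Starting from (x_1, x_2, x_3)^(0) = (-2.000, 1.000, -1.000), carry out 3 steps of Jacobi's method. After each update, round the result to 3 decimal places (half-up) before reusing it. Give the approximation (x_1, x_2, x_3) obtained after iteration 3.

Iteration 1:
  x_1 = (-2 - (4)·1.000 - (-2)·-1.000) / (10) = -0.800
  x_2 = (2 - (-4)·-2.000 - (-3)·-1.000) / (9) = -1.000
  x_3 = (-10 - (-2)·-2.000 - (2)·1.000) / (8) = -2.000
Iteration 2:
  x_1 = (-2 - (4)·-1.000 - (-2)·-2.000) / (10) = -0.200
  x_2 = (2 - (-4)·-0.800 - (-3)·-2.000) / (9) = -0.800
  x_3 = (-10 - (-2)·-0.800 - (2)·-1.000) / (8) = -1.200
Iteration 3:
  x_1 = (-2 - (4)·-0.800 - (-2)·-1.200) / (10) = -0.120
  x_2 = (2 - (-4)·-0.200 - (-3)·-1.200) / (9) = -0.267
  x_3 = (-10 - (-2)·-0.200 - (2)·-0.800) / (8) = -1.100

(-0.120, -0.267, -1.100)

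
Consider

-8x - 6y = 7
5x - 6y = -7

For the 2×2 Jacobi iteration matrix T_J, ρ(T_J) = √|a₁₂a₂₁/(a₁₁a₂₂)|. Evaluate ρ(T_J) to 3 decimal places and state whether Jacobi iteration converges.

0.791

a₁₂a₂₁/(a₁₁a₂₂) = (-6)·(5) / ((-8)·(-6)) = -0.625000
ρ = √|-0.625000| = √0.625000 = 0.791
ρ < 1, so Jacobi converges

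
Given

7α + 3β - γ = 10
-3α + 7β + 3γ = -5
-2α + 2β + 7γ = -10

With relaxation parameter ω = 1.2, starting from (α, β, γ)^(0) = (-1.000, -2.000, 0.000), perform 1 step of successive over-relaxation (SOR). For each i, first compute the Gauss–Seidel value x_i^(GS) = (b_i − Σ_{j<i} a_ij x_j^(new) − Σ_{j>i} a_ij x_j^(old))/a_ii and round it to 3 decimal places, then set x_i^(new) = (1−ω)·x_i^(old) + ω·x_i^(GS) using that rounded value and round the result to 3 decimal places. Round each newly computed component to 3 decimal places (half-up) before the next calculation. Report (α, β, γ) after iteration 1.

Iteration 1:
  α: GS value = (10 - (3)·-2.000 - (-1)·0.000) / (7) = 2.286;  α ← (1−ω)·-1.000 + ω·2.286 = 2.943
  β: GS value = (-5 - (-3)·2.943 - (3)·0.000) / (7) = 0.547;  β ← (1−ω)·-2.000 + ω·0.547 = 1.056
  γ: GS value = (-10 - (-2)·2.943 - (2)·1.056) / (7) = -0.889;  γ ← (1−ω)·0.000 + ω·-0.889 = -1.067

(2.943, 1.056, -1.067)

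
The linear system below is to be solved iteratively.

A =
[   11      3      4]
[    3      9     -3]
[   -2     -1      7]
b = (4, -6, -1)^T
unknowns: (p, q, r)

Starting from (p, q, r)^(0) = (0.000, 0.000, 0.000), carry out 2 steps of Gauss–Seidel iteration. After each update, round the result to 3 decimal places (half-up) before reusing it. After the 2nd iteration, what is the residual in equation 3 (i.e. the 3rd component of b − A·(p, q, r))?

Iteration 1:
  p = (4 - (3)·0.000 - (4)·0.000) / (11) = 0.364
  q = (-6 - (3)·0.364 - (-3)·0.000) / (9) = -0.788
  r = (-1 - (-2)·0.364 - (-1)·-0.788) / (7) = -0.151
Iteration 2:
  p = (4 - (3)·-0.788 - (4)·-0.151) / (11) = 0.633
  q = (-6 - (3)·0.633 - (-3)·-0.151) / (9) = -0.928
  r = (-1 - (-2)·0.633 - (-1)·-0.928) / (7) = -0.095
Residual b − A·x = (0.201, 0.168, 0.003)

0.003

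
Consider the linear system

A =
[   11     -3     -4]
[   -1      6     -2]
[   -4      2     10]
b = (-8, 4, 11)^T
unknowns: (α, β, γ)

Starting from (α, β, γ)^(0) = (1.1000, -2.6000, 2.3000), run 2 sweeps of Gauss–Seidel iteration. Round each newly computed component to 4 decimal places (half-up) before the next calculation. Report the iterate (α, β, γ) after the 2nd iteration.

Iteration 1:
  α = (-8 - (-3)·-2.6000 - (-4)·2.3000) / (11) = -0.6000
  β = (4 - (-1)·-0.6000 - (-2)·2.3000) / (6) = 1.3333
  γ = (11 - (-4)·-0.6000 - (2)·1.3333) / (10) = 0.5933
Iteration 2:
  α = (-8 - (-3)·1.3333 - (-4)·0.5933) / (11) = -0.1479
  β = (4 - (-1)·-0.1479 - (-2)·0.5933) / (6) = 0.8398
  γ = (11 - (-4)·-0.1479 - (2)·0.8398) / (10) = 0.8729

(-0.1479, 0.8398, 0.8729)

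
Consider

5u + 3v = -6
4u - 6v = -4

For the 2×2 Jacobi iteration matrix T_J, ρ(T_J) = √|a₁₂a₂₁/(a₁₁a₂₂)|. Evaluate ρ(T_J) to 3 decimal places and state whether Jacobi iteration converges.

a₁₂a₂₁/(a₁₁a₂₂) = (3)·(4) / ((5)·(-6)) = -0.400000
ρ = √|-0.400000| = √0.400000 = 0.632
ρ < 1, so Jacobi converges

0.632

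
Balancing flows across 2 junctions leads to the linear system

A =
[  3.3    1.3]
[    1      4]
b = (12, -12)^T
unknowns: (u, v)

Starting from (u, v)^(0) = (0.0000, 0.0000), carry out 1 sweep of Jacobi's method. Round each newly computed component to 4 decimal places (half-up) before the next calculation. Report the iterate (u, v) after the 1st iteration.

Iteration 1:
  u = (12 - (1.3)·0.0000) / (3.3) = 3.6364
  v = (-12 - (1)·0.0000) / (4) = -3.0000

(3.6364, -3.0000)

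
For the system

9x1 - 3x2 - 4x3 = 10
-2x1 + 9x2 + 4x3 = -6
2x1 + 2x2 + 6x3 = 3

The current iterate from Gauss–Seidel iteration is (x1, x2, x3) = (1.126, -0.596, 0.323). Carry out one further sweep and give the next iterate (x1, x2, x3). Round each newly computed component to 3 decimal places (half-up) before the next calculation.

One sweep:
  x1 = (10 - (-3)·-0.596 - (-4)·0.323) / (9) = 1.056
  x2 = (-6 - (-2)·1.056 - (4)·0.323) / (9) = -0.576
  x3 = (3 - (2)·1.056 - (2)·-0.576) / (6) = 0.340

(1.056, -0.576, 0.340)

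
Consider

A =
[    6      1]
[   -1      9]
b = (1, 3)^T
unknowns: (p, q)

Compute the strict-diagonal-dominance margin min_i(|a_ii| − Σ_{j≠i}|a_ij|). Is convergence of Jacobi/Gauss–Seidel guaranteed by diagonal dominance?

row 1: |6| − (1) = 5
row 2: |9| − (1) = 8
minimum over rows = 5 → strictly diagonally dominant (convergence guaranteed)

5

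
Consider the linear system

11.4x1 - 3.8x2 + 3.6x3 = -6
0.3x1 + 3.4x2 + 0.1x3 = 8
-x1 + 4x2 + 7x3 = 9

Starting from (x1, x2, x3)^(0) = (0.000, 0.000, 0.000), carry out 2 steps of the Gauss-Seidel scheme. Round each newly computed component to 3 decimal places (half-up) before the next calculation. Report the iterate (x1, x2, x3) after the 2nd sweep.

(0.324, 2.329, 0.001)

Iteration 1:
  x1 = (-6 - (-3.8)·0.000 - (3.6)·0.000) / (11.4) = -0.526
  x2 = (8 - (0.3)·-0.526 - (0.1)·0.000) / (3.4) = 2.399
  x3 = (9 - (-1)·-0.526 - (4)·2.399) / (7) = -0.160
Iteration 2:
  x1 = (-6 - (-3.8)·2.399 - (3.6)·-0.160) / (11.4) = 0.324
  x2 = (8 - (0.3)·0.324 - (0.1)·-0.160) / (3.4) = 2.329
  x3 = (9 - (-1)·0.324 - (4)·2.329) / (7) = 0.001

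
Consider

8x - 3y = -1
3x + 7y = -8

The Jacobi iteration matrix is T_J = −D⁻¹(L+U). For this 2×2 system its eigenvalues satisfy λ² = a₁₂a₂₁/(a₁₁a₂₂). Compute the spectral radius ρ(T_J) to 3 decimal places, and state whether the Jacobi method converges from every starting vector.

a₁₂a₂₁/(a₁₁a₂₂) = (-3)·(3) / ((8)·(7)) = -0.160714
ρ = √|-0.160714| = √0.160714 = 0.401
ρ < 1, so Jacobi converges

0.401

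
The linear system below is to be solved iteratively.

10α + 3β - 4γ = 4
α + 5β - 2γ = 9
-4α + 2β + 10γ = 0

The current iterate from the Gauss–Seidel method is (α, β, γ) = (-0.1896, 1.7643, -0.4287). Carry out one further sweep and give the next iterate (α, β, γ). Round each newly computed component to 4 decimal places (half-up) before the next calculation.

(-0.3008, 1.6887, -0.4581)

One sweep:
  α = (4 - (3)·1.7643 - (-4)·-0.4287) / (10) = -0.3008
  β = (9 - (1)·-0.3008 - (-2)·-0.4287) / (5) = 1.6887
  γ = (0 - (-4)·-0.3008 - (2)·1.6887) / (10) = -0.4581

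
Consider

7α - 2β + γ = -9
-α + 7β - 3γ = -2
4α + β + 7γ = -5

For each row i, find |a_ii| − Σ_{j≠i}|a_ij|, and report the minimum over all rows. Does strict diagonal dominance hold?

row 1: |7| − (2+1) = 4
row 2: |7| − (1+3) = 3
row 3: |7| − (4+1) = 2
minimum over rows = 2 → strictly diagonally dominant (convergence guaranteed)

2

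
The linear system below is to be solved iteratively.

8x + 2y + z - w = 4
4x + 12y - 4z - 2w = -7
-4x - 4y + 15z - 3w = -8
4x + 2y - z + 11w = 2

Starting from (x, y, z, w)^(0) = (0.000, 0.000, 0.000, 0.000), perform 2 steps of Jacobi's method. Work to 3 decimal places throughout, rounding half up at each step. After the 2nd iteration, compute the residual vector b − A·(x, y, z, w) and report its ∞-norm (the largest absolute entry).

Iteration 1:
  x = (4 - (2)·0.000 - (1)·0.000 - (-1)·0.000) / (8) = 0.500
  y = (-7 - (4)·0.000 - (-4)·0.000 - (-2)·0.000) / (12) = -0.583
  z = (-8 - (-4)·0.000 - (-4)·0.000 - (-3)·0.000) / (15) = -0.533
  w = (2 - (4)·0.000 - (2)·0.000 - (-1)·0.000) / (11) = 0.182
Iteration 2:
  x = (4 - (2)·-0.583 - (1)·-0.533 - (-1)·0.182) / (8) = 0.735
  y = (-7 - (4)·0.500 - (-4)·-0.533 - (-2)·0.182) / (12) = -0.897
  z = (-8 - (-4)·0.500 - (-4)·-0.583 - (-3)·0.182) / (15) = -0.519
  w = (2 - (4)·0.500 - (2)·-0.583 - (-1)·-0.533) / (11) = 0.058
Residual b − A·x = (0.491, -1.136, -0.689, -0.303); ∞-norm = 1.136

1.136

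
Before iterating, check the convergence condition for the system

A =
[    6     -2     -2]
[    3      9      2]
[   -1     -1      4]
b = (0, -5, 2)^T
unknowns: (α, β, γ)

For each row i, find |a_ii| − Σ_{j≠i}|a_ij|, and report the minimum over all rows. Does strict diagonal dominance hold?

2

row 1: |6| − (2+2) = 2
row 2: |9| − (3+2) = 4
row 3: |4| − (1+1) = 2
minimum over rows = 2 → strictly diagonally dominant (convergence guaranteed)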